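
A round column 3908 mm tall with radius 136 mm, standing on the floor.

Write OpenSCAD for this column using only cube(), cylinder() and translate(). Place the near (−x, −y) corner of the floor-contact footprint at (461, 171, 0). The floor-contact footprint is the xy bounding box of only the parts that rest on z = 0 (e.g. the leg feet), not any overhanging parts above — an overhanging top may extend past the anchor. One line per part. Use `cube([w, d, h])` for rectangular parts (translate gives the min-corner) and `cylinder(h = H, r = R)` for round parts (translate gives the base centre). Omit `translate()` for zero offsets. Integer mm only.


translate([597, 307, 0]) cylinder(h = 3908, r = 136);


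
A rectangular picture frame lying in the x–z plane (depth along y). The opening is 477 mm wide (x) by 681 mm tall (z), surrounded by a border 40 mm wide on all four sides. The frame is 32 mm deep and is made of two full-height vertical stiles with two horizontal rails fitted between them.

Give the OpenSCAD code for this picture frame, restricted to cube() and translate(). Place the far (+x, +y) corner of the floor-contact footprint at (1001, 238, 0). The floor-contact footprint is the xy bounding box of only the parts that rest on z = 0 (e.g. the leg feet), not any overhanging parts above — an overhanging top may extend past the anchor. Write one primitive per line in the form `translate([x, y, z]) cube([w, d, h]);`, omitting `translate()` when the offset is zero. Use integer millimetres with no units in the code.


translate([444, 206, 0]) cube([40, 32, 761]);
translate([961, 206, 0]) cube([40, 32, 761]);
translate([484, 206, 0]) cube([477, 32, 40]);
translate([484, 206, 721]) cube([477, 32, 40]);


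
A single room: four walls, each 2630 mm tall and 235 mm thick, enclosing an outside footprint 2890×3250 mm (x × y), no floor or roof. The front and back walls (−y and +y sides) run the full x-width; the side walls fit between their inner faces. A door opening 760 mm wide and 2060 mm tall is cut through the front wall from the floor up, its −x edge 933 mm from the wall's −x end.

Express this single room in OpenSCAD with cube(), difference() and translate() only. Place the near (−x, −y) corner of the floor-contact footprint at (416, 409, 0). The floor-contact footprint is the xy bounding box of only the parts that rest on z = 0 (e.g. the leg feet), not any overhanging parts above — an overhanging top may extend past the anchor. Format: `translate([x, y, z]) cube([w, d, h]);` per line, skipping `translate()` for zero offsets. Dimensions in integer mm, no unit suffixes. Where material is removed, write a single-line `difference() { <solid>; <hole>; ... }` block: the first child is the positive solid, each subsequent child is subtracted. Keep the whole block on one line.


difference() { translate([416, 409, 0]) cube([2890, 235, 2630]); translate([1349, 409, 0]) cube([760, 235, 2060]); }
translate([416, 3424, 0]) cube([2890, 235, 2630]);
translate([416, 644, 0]) cube([235, 2780, 2630]);
translate([3071, 644, 0]) cube([235, 2780, 2630]);


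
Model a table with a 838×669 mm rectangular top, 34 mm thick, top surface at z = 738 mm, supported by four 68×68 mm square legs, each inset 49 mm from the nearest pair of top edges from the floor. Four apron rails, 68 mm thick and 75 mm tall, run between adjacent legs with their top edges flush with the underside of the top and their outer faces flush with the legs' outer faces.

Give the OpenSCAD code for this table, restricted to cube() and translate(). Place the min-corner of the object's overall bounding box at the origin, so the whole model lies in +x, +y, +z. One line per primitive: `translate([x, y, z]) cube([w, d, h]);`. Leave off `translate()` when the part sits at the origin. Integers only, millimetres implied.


translate([0, 0, 704]) cube([838, 669, 34]);
translate([49, 49, 0]) cube([68, 68, 704]);
translate([721, 49, 0]) cube([68, 68, 704]);
translate([49, 552, 0]) cube([68, 68, 704]);
translate([721, 552, 0]) cube([68, 68, 704]);
translate([117, 49, 629]) cube([604, 68, 75]);
translate([117, 552, 629]) cube([604, 68, 75]);
translate([49, 117, 629]) cube([68, 435, 75]);
translate([721, 117, 629]) cube([68, 435, 75]);


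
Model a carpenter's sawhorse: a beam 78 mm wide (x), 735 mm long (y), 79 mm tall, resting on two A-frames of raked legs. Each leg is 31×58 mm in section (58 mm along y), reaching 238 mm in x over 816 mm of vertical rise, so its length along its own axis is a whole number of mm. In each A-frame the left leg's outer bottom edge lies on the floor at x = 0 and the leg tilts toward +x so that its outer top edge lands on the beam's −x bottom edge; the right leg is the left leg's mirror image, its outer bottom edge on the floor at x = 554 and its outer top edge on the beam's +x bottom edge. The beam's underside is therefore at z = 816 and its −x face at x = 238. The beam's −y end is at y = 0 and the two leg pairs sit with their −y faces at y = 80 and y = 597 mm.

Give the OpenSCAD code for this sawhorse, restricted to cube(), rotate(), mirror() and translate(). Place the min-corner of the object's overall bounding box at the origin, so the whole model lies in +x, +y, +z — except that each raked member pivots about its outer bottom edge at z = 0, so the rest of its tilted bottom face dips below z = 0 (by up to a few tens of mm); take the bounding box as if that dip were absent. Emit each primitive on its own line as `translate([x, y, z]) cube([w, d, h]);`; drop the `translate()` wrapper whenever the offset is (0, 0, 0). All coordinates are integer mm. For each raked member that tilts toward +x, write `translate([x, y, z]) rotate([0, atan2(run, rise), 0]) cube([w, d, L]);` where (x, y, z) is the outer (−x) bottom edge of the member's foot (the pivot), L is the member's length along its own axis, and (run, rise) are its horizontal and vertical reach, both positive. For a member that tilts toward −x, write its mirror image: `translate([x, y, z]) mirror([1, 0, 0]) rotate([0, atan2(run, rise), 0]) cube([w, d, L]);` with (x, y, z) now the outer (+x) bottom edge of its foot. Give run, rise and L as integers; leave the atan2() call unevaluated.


// leg length = √(238² + 816²) = 850
// right-leg outer foot x = 2·238 + 78 = 554
// beam min-corner = (238, 0, 816)
translate([238, 0, 816]) cube([78, 735, 79]);
translate([0, 80, 0]) rotate([0, atan2(238, 816), 0]) cube([31, 58, 850]);
translate([554, 80, 0]) mirror([1, 0, 0]) rotate([0, atan2(238, 816), 0]) cube([31, 58, 850]);
translate([0, 597, 0]) rotate([0, atan2(238, 816), 0]) cube([31, 58, 850]);
translate([554, 597, 0]) mirror([1, 0, 0]) rotate([0, atan2(238, 816), 0]) cube([31, 58, 850]);


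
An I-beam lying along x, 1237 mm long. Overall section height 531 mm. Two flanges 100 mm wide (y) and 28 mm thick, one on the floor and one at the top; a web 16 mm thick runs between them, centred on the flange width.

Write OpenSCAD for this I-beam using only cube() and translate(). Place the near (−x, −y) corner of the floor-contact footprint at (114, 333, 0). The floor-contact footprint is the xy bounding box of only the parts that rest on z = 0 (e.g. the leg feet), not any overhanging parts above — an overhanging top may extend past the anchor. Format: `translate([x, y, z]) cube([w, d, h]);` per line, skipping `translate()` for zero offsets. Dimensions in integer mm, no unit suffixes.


translate([114, 333, 0]) cube([1237, 100, 28]);
translate([114, 375, 28]) cube([1237, 16, 475]);
translate([114, 333, 503]) cube([1237, 100, 28]);


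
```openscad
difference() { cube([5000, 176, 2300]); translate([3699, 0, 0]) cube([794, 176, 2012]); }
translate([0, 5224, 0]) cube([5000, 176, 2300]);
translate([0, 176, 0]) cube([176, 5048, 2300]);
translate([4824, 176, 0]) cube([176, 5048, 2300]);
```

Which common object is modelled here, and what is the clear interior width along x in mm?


A single room. The interior width is 4648 mm.

Four walls enclosing a rectangle with a door in the front wall — a room. Outside width 5000 minus two 176 mm walls gives 4648 mm.


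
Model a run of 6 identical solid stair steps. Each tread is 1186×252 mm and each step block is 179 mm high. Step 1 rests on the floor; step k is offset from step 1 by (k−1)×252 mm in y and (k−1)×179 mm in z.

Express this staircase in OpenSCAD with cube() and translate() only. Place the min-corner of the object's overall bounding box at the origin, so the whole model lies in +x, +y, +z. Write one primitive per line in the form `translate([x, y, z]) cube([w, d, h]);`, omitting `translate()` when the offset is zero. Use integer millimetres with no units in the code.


cube([1186, 252, 179]);
translate([0, 252, 179]) cube([1186, 252, 179]);
translate([0, 504, 358]) cube([1186, 252, 179]);
translate([0, 756, 537]) cube([1186, 252, 179]);
translate([0, 1008, 716]) cube([1186, 252, 179]);
translate([0, 1260, 895]) cube([1186, 252, 179]);


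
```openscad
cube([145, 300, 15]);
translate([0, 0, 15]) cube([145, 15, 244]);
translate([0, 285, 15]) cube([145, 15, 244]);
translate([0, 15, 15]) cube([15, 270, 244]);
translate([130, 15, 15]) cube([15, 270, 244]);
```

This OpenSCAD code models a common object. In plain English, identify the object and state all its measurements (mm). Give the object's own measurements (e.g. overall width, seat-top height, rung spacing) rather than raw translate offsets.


An open-topped rectangular box: outside dimensions 145×300×259 mm, with a uniform wall and base thickness of 15 mm. The base is a full 145×300 slab on the floor; four walls sit on top of the base. The front and back walls (the −y and +y sides) span the full width; the two side walls fit between them.


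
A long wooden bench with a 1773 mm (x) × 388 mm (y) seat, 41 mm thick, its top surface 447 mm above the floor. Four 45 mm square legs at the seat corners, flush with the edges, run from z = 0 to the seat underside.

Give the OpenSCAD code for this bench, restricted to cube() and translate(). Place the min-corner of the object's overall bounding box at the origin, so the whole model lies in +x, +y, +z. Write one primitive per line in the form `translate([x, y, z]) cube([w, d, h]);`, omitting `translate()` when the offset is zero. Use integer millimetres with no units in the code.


translate([0, 0, 406]) cube([1773, 388, 41]);
cube([45, 45, 406]);
translate([0, 343, 0]) cube([45, 45, 406]);
translate([1728, 0, 0]) cube([45, 45, 406]);
translate([1728, 343, 0]) cube([45, 45, 406]);


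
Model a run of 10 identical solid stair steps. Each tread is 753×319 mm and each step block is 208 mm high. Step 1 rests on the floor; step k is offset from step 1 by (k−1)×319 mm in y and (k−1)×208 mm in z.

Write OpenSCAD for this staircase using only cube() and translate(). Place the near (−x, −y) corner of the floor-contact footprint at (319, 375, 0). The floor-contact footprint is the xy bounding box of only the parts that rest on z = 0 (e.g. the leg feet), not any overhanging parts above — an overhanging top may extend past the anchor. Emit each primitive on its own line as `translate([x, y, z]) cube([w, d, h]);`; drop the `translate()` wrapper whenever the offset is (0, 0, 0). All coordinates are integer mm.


translate([319, 375, 0]) cube([753, 319, 208]);
translate([319, 694, 208]) cube([753, 319, 208]);
translate([319, 1013, 416]) cube([753, 319, 208]);
translate([319, 1332, 624]) cube([753, 319, 208]);
translate([319, 1651, 832]) cube([753, 319, 208]);
translate([319, 1970, 1040]) cube([753, 319, 208]);
translate([319, 2289, 1248]) cube([753, 319, 208]);
translate([319, 2608, 1456]) cube([753, 319, 208]);
translate([319, 2927, 1664]) cube([753, 319, 208]);
translate([319, 3246, 1872]) cube([753, 319, 208]);


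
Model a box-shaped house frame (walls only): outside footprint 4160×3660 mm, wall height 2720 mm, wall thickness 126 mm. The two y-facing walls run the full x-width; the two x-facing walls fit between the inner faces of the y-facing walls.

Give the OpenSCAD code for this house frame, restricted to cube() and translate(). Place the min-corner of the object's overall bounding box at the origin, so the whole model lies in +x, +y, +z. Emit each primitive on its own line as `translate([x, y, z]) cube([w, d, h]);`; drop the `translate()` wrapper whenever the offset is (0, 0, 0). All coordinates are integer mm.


cube([4160, 126, 2720]);
translate([0, 3534, 0]) cube([4160, 126, 2720]);
translate([0, 126, 0]) cube([126, 3408, 2720]);
translate([4034, 126, 0]) cube([126, 3408, 2720]);


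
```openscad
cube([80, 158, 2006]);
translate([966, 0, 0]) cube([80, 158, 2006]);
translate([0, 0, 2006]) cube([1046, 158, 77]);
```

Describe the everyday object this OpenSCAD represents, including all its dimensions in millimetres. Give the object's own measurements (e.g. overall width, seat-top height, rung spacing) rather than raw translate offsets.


A door frame. The clear opening is 886 mm wide and 2006 mm high. Two 80 mm wide jambs, 158 mm deep, stand either side of the opening from the floor to the top of the opening. A 77 mm thick head sits across the top of both jambs, spanning the full outside width of the frame.


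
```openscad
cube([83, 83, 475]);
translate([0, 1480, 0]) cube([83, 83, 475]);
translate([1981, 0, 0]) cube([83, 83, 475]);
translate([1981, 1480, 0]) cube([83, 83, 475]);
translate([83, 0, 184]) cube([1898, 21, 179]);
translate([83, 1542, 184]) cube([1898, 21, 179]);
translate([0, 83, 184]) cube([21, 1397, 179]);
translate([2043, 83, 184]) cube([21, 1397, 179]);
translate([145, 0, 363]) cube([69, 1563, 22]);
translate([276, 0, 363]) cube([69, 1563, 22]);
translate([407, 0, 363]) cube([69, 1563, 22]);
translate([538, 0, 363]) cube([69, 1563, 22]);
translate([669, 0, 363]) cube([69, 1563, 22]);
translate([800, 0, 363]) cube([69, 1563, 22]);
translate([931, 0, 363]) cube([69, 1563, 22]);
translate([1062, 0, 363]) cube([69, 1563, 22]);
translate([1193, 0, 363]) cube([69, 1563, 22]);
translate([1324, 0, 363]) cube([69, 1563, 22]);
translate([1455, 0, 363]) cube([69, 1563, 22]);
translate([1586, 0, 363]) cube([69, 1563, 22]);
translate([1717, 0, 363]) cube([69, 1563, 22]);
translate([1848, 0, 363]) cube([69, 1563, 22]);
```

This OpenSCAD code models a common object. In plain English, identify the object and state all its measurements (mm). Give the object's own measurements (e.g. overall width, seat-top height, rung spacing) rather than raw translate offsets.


A bed frame 2064 mm long (x) by 1563 mm wide (y). Four 83×83 mm corner posts, 475 mm tall, at the corners of the footprint. Four rails of 21 mm thickness and 179 mm height run between adjacent posts with their undersides at z = 184 mm, their outer faces flush with the outside of the frame (the two x-running rails run between the posts' inner faces; the two y-running rails run between the posts' inner faces). 14 slats, each 69 mm wide (x) and 22 mm thick, lie across the top of the two x-running rails, running the full 1563 mm width of the frame in y; along x they sit between the end posts with a 62 mm gap after the −x posts and between neighbouring slats, leaving 64 mm before the +x posts.


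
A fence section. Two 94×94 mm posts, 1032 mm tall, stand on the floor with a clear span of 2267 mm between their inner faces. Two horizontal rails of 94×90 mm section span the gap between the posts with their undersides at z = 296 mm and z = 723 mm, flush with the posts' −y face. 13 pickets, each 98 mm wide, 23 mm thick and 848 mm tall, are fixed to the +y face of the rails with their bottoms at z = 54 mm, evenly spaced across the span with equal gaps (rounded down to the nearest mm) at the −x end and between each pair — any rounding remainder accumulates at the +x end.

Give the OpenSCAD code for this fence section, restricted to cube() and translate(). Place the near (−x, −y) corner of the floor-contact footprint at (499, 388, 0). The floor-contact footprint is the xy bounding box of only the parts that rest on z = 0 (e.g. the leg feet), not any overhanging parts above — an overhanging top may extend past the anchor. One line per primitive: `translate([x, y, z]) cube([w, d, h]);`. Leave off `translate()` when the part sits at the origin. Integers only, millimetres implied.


translate([499, 388, 0]) cube([94, 94, 1032]);
translate([2860, 388, 0]) cube([94, 94, 1032]);
translate([593, 388, 296]) cube([2267, 94, 90]);
translate([593, 388, 723]) cube([2267, 94, 90]);
translate([663, 482, 54]) cube([98, 23, 848]);
translate([831, 482, 54]) cube([98, 23, 848]);
translate([999, 482, 54]) cube([98, 23, 848]);
translate([1167, 482, 54]) cube([98, 23, 848]);
translate([1335, 482, 54]) cube([98, 23, 848]);
translate([1503, 482, 54]) cube([98, 23, 848]);
translate([1671, 482, 54]) cube([98, 23, 848]);
translate([1839, 482, 54]) cube([98, 23, 848]);
translate([2007, 482, 54]) cube([98, 23, 848]);
translate([2175, 482, 54]) cube([98, 23, 848]);
translate([2343, 482, 54]) cube([98, 23, 848]);
translate([2511, 482, 54]) cube([98, 23, 848]);
translate([2679, 482, 54]) cube([98, 23, 848]);


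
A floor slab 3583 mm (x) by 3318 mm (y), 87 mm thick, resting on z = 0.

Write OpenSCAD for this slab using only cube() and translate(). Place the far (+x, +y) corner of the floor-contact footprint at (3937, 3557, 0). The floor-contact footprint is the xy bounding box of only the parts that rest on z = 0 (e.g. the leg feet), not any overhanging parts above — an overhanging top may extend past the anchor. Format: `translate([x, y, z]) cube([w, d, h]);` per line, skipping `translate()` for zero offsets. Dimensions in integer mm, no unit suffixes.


translate([354, 239, 0]) cube([3583, 3318, 87]);


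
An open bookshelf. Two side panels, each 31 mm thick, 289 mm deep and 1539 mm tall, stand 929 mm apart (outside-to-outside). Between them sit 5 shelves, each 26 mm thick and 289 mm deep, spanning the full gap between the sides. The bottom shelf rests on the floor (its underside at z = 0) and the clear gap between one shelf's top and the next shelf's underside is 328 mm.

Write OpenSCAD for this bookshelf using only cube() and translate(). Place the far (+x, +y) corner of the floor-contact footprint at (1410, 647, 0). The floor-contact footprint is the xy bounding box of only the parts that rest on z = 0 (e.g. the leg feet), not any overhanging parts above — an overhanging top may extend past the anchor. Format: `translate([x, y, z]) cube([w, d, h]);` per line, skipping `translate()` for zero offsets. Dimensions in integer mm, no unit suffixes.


translate([481, 358, 0]) cube([31, 289, 1539]);
translate([1379, 358, 0]) cube([31, 289, 1539]);
translate([512, 358, 0]) cube([867, 289, 26]);
translate([512, 358, 354]) cube([867, 289, 26]);
translate([512, 358, 708]) cube([867, 289, 26]);
translate([512, 358, 1062]) cube([867, 289, 26]);
translate([512, 358, 1416]) cube([867, 289, 26]);


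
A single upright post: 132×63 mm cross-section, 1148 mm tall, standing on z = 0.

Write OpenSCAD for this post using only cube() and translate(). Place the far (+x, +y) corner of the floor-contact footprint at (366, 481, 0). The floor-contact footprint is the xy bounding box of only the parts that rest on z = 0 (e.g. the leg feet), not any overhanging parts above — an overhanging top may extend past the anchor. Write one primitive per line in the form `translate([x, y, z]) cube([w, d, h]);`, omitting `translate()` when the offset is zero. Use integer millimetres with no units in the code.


translate([234, 418, 0]) cube([132, 63, 1148]);


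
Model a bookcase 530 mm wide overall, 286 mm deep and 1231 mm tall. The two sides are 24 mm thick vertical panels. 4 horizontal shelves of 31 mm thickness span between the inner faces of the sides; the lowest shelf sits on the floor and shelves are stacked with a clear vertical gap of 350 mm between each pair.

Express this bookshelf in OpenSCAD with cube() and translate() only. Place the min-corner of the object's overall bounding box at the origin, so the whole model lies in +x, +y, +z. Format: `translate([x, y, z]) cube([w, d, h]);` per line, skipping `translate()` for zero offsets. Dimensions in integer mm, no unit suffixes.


cube([24, 286, 1231]);
translate([506, 0, 0]) cube([24, 286, 1231]);
translate([24, 0, 0]) cube([482, 286, 31]);
translate([24, 0, 381]) cube([482, 286, 31]);
translate([24, 0, 762]) cube([482, 286, 31]);
translate([24, 0, 1143]) cube([482, 286, 31]);


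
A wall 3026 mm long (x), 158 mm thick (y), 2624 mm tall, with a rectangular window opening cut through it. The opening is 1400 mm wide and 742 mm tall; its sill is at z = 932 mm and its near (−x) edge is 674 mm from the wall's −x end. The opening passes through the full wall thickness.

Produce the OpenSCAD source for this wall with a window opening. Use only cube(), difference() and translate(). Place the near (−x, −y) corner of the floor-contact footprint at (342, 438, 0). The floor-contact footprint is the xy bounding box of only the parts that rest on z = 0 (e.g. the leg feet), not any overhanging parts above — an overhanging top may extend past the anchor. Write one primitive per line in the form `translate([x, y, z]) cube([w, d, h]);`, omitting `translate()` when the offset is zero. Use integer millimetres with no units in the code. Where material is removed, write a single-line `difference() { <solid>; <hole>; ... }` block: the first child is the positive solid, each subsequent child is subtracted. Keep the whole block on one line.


difference() { translate([342, 438, 0]) cube([3026, 158, 2624]); translate([1016, 438, 932]) cube([1400, 158, 742]); }


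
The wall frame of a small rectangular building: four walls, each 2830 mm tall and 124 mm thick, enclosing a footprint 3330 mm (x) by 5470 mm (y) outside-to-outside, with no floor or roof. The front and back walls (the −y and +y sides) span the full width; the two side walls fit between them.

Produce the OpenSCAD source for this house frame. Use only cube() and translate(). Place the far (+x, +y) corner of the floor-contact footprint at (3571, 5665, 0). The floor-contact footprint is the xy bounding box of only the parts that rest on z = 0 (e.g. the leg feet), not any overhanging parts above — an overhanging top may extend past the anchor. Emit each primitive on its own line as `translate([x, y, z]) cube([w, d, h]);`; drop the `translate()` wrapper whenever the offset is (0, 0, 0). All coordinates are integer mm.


translate([241, 195, 0]) cube([3330, 124, 2830]);
translate([241, 5541, 0]) cube([3330, 124, 2830]);
translate([241, 319, 0]) cube([124, 5222, 2830]);
translate([3447, 319, 0]) cube([124, 5222, 2830]);


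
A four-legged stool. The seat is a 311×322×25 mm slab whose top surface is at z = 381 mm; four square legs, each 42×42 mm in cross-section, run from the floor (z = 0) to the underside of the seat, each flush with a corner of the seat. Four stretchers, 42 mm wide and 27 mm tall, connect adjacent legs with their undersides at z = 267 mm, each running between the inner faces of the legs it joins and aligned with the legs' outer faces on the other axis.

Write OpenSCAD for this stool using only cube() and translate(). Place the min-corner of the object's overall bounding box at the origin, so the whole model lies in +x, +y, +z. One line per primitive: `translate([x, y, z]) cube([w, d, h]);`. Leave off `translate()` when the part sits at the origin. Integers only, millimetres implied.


translate([0, 0, 356]) cube([311, 322, 25]);
cube([42, 42, 356]);
translate([269, 0, 0]) cube([42, 42, 356]);
translate([0, 280, 0]) cube([42, 42, 356]);
translate([269, 280, 0]) cube([42, 42, 356]);
translate([42, 0, 267]) cube([227, 42, 27]);
translate([42, 280, 267]) cube([227, 42, 27]);
translate([0, 42, 267]) cube([42, 238, 27]);
translate([269, 42, 267]) cube([42, 238, 27]);


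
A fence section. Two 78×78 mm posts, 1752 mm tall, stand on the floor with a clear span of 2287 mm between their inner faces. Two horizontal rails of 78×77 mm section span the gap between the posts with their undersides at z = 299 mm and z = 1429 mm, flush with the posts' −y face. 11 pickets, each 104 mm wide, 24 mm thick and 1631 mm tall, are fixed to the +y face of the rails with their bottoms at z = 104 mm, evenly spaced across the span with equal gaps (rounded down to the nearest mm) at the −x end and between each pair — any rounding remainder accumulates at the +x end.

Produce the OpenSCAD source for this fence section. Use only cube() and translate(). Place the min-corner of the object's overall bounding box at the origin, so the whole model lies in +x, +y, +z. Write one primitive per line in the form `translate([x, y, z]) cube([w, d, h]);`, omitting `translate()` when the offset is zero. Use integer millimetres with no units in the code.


cube([78, 78, 1752]);
translate([2365, 0, 0]) cube([78, 78, 1752]);
translate([78, 0, 299]) cube([2287, 78, 77]);
translate([78, 0, 1429]) cube([2287, 78, 77]);
translate([173, 78, 104]) cube([104, 24, 1631]);
translate([372, 78, 104]) cube([104, 24, 1631]);
translate([571, 78, 104]) cube([104, 24, 1631]);
translate([770, 78, 104]) cube([104, 24, 1631]);
translate([969, 78, 104]) cube([104, 24, 1631]);
translate([1168, 78, 104]) cube([104, 24, 1631]);
translate([1367, 78, 104]) cube([104, 24, 1631]);
translate([1566, 78, 104]) cube([104, 24, 1631]);
translate([1765, 78, 104]) cube([104, 24, 1631]);
translate([1964, 78, 104]) cube([104, 24, 1631]);
translate([2163, 78, 104]) cube([104, 24, 1631]);


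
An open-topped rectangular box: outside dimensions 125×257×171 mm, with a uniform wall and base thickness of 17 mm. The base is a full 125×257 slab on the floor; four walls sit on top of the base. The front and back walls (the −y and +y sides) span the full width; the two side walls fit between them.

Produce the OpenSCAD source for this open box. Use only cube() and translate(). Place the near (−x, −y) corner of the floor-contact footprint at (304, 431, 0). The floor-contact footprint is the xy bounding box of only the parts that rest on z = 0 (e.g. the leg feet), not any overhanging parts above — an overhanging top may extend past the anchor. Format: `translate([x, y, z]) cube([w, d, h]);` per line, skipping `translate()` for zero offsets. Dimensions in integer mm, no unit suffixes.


translate([304, 431, 0]) cube([125, 257, 17]);
translate([304, 431, 17]) cube([125, 17, 154]);
translate([304, 671, 17]) cube([125, 17, 154]);
translate([304, 448, 17]) cube([17, 223, 154]);
translate([412, 448, 17]) cube([17, 223, 154]);


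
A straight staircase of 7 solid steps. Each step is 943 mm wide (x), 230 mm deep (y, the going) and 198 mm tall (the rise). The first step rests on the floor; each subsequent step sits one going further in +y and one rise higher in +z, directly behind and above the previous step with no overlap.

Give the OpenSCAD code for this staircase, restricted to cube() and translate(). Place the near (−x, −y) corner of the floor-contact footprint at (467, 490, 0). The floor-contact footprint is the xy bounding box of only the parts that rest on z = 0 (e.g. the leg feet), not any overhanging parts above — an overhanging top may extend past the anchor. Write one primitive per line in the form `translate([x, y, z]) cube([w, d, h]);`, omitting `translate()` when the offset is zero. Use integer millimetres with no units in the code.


translate([467, 490, 0]) cube([943, 230, 198]);
translate([467, 720, 198]) cube([943, 230, 198]);
translate([467, 950, 396]) cube([943, 230, 198]);
translate([467, 1180, 594]) cube([943, 230, 198]);
translate([467, 1410, 792]) cube([943, 230, 198]);
translate([467, 1640, 990]) cube([943, 230, 198]);
translate([467, 1870, 1188]) cube([943, 230, 198]);


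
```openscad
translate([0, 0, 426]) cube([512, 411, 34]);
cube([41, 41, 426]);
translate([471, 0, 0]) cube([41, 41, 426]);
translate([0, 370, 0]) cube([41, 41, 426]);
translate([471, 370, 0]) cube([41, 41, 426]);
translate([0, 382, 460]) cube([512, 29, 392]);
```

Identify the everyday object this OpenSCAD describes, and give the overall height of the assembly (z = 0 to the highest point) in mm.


A chair. The overall height is 852 mm.

A slab on four corner posts with a tall panel at the back — a chair. The seat slab sits at z = 426 with thickness 34, and the 392 mm backrest starts at the seat top, so the overall height is 426 + 34 + 392 = 852 mm.


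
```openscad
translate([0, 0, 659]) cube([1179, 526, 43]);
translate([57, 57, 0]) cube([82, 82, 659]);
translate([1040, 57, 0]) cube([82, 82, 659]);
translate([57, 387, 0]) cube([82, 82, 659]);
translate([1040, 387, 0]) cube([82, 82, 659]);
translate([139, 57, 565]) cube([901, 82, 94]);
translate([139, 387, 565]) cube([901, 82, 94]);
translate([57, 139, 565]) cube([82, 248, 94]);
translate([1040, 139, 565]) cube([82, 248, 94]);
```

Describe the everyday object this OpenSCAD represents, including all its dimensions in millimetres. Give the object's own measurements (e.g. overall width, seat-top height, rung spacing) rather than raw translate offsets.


A table: top 1179 mm (x) × 526 mm (y), 43 mm thick, upper face at z = 702 mm, on four 82×82 mm square legs, each inset 57 mm from the nearest pair of top edges from z = 0 to the bottom of the top. Four apron rails, 82 mm thick and 94 mm tall, run between adjacent legs with their top edges flush with the underside of the top and their outer faces flush with the legs' outer faces.


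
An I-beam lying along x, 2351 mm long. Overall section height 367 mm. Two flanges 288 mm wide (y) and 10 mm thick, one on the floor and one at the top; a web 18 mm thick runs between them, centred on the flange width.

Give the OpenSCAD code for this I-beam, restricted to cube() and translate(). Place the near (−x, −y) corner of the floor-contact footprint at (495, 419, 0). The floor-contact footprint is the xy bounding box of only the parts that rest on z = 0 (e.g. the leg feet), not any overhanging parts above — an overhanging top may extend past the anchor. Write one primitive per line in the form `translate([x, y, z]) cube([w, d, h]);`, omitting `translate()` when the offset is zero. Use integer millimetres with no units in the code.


translate([495, 419, 0]) cube([2351, 288, 10]);
translate([495, 554, 10]) cube([2351, 18, 347]);
translate([495, 419, 357]) cube([2351, 288, 10]);


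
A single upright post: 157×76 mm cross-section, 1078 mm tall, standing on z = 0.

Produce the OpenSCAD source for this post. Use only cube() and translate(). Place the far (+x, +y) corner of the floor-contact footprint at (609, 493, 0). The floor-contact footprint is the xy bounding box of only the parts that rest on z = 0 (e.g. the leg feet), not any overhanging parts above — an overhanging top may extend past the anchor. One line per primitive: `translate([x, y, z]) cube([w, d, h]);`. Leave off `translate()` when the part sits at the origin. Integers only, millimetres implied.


translate([452, 417, 0]) cube([157, 76, 1078]);


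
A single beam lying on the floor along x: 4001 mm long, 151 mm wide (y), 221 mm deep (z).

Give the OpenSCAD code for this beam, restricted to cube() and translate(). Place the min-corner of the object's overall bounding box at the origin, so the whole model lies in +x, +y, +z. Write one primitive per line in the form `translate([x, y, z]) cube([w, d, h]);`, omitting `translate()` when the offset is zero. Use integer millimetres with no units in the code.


cube([4001, 151, 221]);


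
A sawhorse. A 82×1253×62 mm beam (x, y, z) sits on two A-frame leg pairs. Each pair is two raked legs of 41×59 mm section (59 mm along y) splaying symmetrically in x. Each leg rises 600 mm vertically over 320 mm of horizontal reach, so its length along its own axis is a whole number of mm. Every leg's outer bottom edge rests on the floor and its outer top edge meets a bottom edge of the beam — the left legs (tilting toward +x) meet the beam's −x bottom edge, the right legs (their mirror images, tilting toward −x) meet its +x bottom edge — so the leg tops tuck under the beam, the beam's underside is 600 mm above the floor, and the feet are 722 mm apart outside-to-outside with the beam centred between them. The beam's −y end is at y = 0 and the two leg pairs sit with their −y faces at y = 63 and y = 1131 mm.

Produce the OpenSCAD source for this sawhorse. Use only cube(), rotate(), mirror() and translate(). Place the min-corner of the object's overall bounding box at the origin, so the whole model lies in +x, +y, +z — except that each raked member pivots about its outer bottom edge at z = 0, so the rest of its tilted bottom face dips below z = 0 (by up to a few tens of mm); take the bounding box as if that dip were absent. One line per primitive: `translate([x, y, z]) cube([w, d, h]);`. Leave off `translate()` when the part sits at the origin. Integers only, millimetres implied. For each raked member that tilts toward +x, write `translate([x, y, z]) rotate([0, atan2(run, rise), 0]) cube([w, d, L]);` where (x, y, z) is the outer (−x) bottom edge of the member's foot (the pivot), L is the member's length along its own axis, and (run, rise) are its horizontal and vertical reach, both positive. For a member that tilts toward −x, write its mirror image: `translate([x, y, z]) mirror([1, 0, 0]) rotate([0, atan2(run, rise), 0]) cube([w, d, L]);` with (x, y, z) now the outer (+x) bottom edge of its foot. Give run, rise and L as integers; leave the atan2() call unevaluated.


translate([320, 0, 600]) cube([82, 1253, 62]);
translate([0, 63, 0]) rotate([0, atan2(320, 600), 0]) cube([41, 59, 680]);
translate([722, 63, 0]) mirror([1, 0, 0]) rotate([0, atan2(320, 600), 0]) cube([41, 59, 680]);
translate([0, 1131, 0]) rotate([0, atan2(320, 600), 0]) cube([41, 59, 680]);
translate([722, 1131, 0]) mirror([1, 0, 0]) rotate([0, atan2(320, 600), 0]) cube([41, 59, 680]);


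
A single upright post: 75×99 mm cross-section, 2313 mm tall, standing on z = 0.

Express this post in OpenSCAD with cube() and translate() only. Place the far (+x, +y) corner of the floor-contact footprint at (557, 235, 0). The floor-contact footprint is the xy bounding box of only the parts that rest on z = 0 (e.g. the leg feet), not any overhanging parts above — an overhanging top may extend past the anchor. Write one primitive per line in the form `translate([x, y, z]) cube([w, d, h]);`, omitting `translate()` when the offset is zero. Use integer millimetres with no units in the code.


translate([482, 136, 0]) cube([75, 99, 2313]);


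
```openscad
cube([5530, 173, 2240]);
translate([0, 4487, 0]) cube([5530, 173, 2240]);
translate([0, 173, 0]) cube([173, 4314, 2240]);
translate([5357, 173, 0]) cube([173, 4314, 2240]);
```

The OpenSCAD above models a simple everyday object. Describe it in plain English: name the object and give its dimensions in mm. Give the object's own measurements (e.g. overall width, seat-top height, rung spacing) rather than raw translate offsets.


The wall frame of a small rectangular building: four walls, each 2240 mm tall and 173 mm thick, enclosing a footprint 5530 mm (x) by 4660 mm (y) outside-to-outside, with no floor or roof. The front and back walls (the −y and +y sides) span the full width; the two side walls fit between them.


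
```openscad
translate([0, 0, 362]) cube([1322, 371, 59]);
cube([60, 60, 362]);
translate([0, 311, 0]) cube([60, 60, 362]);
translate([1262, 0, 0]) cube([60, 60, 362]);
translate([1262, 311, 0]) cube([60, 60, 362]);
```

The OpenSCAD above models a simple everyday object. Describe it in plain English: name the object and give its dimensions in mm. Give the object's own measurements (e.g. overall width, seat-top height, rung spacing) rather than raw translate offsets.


A long wooden bench with a 1322 mm (x) × 371 mm (y) seat, 59 mm thick, its top surface 421 mm above the floor. Four 60 mm square legs at the seat corners, flush with the edges, run from z = 0 to the seat underside.


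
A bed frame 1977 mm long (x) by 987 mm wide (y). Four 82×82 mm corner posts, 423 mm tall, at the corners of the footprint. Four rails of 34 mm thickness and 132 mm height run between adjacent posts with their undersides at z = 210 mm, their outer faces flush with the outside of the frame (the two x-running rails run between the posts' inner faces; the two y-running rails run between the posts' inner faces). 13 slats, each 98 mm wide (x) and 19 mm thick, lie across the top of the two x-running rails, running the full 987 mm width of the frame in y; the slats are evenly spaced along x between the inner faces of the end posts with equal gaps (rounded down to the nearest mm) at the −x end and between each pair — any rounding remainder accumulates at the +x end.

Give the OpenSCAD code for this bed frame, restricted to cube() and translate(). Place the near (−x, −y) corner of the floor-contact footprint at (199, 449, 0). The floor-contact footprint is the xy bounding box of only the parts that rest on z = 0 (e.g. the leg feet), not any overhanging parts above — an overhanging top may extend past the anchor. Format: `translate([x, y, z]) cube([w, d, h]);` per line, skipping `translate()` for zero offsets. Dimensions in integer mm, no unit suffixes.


translate([199, 449, 0]) cube([82, 82, 423]);
translate([199, 1354, 0]) cube([82, 82, 423]);
translate([2094, 449, 0]) cube([82, 82, 423]);
translate([2094, 1354, 0]) cube([82, 82, 423]);
translate([281, 449, 210]) cube([1813, 34, 132]);
translate([281, 1402, 210]) cube([1813, 34, 132]);
translate([199, 531, 210]) cube([34, 823, 132]);
translate([2142, 531, 210]) cube([34, 823, 132]);
translate([319, 449, 342]) cube([98, 987, 19]);
translate([455, 449, 342]) cube([98, 987, 19]);
translate([591, 449, 342]) cube([98, 987, 19]);
translate([727, 449, 342]) cube([98, 987, 19]);
translate([863, 449, 342]) cube([98, 987, 19]);
translate([999, 449, 342]) cube([98, 987, 19]);
translate([1135, 449, 342]) cube([98, 987, 19]);
translate([1271, 449, 342]) cube([98, 987, 19]);
translate([1407, 449, 342]) cube([98, 987, 19]);
translate([1543, 449, 342]) cube([98, 987, 19]);
translate([1679, 449, 342]) cube([98, 987, 19]);
translate([1815, 449, 342]) cube([98, 987, 19]);
translate([1951, 449, 342]) cube([98, 987, 19]);


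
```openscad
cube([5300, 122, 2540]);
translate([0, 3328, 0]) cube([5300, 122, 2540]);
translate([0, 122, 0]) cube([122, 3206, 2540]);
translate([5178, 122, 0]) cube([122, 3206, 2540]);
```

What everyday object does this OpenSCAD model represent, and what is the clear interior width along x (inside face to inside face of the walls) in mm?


A house (or room) frame. The interior width is 5056 mm.

Four 2540 mm walls enclosing a rectangle with no floor or roof — a room or house frame. Outside width is 5300 mm and wall thickness is 122 mm, so the interior width is 5300 − 2 × 122 = 5056 mm.


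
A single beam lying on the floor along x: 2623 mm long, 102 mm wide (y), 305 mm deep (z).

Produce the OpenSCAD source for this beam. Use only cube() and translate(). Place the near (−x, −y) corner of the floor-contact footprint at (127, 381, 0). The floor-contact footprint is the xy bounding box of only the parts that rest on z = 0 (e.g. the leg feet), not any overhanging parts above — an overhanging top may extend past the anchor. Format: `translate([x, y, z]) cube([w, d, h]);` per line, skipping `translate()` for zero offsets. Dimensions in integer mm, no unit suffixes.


translate([127, 381, 0]) cube([2623, 102, 305]);


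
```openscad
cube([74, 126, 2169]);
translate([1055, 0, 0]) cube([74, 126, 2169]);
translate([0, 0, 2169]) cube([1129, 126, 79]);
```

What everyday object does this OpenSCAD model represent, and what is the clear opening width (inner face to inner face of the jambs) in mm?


A door frame. The clear opening width is 981 mm.

Two 2169 mm tall posts with a header on top — a door frame. The left jamb is 74 mm wide at x = 0; the right jamb starts at x = 1055. The clear opening is 1055 − 74 = 981 mm.


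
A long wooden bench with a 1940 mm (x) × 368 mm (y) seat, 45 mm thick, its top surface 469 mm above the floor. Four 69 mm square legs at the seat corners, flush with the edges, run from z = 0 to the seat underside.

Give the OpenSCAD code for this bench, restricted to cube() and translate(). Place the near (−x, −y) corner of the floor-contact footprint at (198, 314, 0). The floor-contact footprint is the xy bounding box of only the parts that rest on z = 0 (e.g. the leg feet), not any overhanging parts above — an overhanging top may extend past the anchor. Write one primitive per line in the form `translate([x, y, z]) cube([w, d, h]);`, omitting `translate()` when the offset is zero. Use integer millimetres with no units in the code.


// leg_h = 469 − 45 = 424
translate([198, 314, 424]) cube([1940, 368, 45]);
translate([198, 314, 0]) cube([69, 69, 424]);
translate([198, 613, 0]) cube([69, 69, 424]);
translate([2069, 314, 0]) cube([69, 69, 424]);
translate([2069, 613, 0]) cube([69, 69, 424]);
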